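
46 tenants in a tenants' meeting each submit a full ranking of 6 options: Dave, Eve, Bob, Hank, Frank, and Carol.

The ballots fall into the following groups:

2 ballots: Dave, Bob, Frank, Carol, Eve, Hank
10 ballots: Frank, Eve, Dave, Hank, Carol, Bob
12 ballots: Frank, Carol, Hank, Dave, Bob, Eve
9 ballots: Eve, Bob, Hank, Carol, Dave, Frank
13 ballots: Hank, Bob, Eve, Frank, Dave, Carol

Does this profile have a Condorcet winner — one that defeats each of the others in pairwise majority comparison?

No

Head-to-head results (46 voters total):
Dave vs Eve: Eve wins 32–14.
Dave vs Bob: Dave wins 24–22.
Dave vs Hank: Hank wins 34–12.
Dave vs Frank: Frank wins 35–11.
Dave vs Carol: Dave wins 25–21.
Eve vs Bob: Bob wins 27–19.
Eve vs Hank: Hank wins 25–21.
Eve vs Frank: Frank wins 24–22.
Eve vs Carol: Eve wins 32–14.
Bob vs Hank: Hank wins 35–11.
Bob vs Frank: Bob wins 24–22.
Bob vs Carol: Bob wins 24–22.
Hank vs Frank: Frank wins 24–22.
Hank vs Carol: Hank wins 32–14.
Frank vs Carol: Frank wins 37–9.
No candidate beats all others: Dave beats Bob beats Eve beats Dave, a majority cycle.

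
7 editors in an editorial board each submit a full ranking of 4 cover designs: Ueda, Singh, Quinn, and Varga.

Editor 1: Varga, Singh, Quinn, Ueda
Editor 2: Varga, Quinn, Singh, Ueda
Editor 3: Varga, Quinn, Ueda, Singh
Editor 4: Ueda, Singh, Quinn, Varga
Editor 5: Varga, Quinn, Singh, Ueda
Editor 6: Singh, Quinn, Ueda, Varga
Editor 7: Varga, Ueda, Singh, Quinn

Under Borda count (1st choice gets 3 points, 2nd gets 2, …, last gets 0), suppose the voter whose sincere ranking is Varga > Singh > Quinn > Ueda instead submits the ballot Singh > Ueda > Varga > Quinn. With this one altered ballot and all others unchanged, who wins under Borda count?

Varga

Borda totals with the altered ballot: Ueda 9, Singh 11, Quinn 9, Varga 13.
The winner is unchanged: still Varga.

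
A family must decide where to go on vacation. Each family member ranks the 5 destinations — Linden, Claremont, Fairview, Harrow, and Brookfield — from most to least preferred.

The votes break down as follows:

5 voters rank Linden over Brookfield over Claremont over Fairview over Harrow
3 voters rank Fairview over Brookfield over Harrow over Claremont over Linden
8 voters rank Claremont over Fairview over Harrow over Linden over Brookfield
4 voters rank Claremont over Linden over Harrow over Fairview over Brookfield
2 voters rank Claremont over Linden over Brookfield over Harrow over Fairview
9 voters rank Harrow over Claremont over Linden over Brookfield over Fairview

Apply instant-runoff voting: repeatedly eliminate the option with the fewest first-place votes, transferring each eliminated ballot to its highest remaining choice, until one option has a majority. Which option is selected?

Round 1: Claremont 14, Harrow 9, Linden 5, Fairview 3, Brookfield 0. Brookfield has the fewest and is eliminated.
Round 2: Claremont 14, Harrow 9, Linden 5, Fairview 3. Fairview has the fewest and is eliminated.
Round 3: Claremont 14, Harrow 12, Linden 5. Linden has the fewest and is eliminated.
Round 4: Claremont 19, Harrow 12. Claremont has a majority.

Claremont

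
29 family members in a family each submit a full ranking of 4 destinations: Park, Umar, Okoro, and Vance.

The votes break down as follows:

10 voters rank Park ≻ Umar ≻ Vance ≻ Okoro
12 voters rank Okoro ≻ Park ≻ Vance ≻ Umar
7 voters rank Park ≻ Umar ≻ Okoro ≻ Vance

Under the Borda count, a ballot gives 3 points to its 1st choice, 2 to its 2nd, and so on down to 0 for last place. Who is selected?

Park

Borda scores:
  Park: 10·3 + 12·2 + 7·3 = 75
  Umar: 10·2 + 12·0 + 7·2 = 34
  Okoro: 10·0 + 12·3 + 7·1 = 43
  Vance: 10·1 + 12·1 + 7·0 = 22
Park has the highest total.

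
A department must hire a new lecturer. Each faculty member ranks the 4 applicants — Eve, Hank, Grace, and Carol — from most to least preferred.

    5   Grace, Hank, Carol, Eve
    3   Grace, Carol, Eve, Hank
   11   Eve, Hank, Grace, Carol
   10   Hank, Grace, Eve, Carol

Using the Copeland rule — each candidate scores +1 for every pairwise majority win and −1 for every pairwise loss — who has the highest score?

Pairwise results:
  Eve vs Hank: Hank wins 15–14.
  Eve vs Grace: Grace wins 18–11.
  Eve vs Carol: Eve wins 21–8.
  Hank vs Grace: Hank wins 21–8.
  Hank vs Carol: Hank wins 26–3.
  Grace vs Carol: Grace wins 29–0.
Copeland scores (wins − losses):
  Eve: 1 − 2 = -1
  Hank: 3 − 0 = 3
  Grace: 2 − 1 = 1
  Carol: 0 − 3 = -3
Hank has the best Copeland score.

Hank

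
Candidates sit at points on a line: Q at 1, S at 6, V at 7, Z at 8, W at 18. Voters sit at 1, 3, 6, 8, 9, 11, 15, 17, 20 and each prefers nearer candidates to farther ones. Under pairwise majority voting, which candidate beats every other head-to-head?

With single-peaked preferences on a line, the Condorcet winner is the candidate closest to the median voter.
The median voter (position 9) is closest to Z at 8.
Check: Z vs V — voters closer to Z: 6 of 9.

Z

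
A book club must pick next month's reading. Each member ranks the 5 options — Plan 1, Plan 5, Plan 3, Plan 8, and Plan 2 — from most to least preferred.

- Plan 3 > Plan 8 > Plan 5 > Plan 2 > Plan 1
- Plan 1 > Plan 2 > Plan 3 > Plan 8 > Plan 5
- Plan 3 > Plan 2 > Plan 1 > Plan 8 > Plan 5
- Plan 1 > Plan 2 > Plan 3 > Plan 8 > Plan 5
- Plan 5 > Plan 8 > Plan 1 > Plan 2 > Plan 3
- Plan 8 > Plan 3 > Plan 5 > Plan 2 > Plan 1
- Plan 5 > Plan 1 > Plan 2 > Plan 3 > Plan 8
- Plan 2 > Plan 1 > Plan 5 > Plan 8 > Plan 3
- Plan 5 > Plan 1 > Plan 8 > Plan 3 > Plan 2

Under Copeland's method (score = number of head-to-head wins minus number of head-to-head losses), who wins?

Pairwise results:
  Plan 1 vs Plan 5: Plan 5 wins 5–4.
  Plan 1 vs Plan 3: Plan 1 wins 6–3.
  Plan 1 vs Plan 8: Plan 1 wins 6–3.
  Plan 1 vs Plan 2: Plan 1 wins 5–4.
  Plan 5 vs Plan 3: Plan 3 wins 5–4.
  Plan 5 vs Plan 8: Plan 8 wins 5–4.
  Plan 5 vs Plan 2: Plan 5 wins 5–4.
  Plan 3 vs Plan 8: Plan 3 wins 5–4.
  Plan 3 vs Plan 2: Plan 2 wins 5–4.
  Plan 8 vs Plan 2: Plan 2 wins 5–4.
Copeland scores (wins − losses):
  Plan 1: 3 − 1 = 2
  Plan 5: 2 − 2 = 0
  Plan 3: 2 − 2 = 0
  Plan 8: 1 − 3 = -2
  Plan 2: 2 − 2 = 0
Plan 1 has the best Copeland score.

Plan 1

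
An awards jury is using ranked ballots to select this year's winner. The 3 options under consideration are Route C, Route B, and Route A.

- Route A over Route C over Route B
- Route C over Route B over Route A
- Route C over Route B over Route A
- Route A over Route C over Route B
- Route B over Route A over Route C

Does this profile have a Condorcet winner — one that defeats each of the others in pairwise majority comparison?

Head-to-head results (5 voters total):
Route C vs Route B: Route C wins 4–1.
Route C vs Route A: Route A wins 3–2.
Route B vs Route A: Route B wins 3–2.
No candidate beats all others: Route C beats Route B beats Route A beats Route C, a majority cycle.

No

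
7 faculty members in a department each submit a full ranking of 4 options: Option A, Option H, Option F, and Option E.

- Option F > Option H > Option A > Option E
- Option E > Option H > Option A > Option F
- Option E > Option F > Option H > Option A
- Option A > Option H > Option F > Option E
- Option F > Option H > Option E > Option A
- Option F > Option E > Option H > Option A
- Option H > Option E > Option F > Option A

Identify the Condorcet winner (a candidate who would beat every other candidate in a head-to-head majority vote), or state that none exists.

Option F

Head-to-head results (7 voters total):
Option A vs Option H: Option H wins 6–1.
Option A vs Option F: Option F wins 5–2.
Option A vs Option E: Option E wins 5–2.
Option H vs Option F: Option F wins 4–3.
Option H vs Option E: Option H wins 4–3.
Option F vs Option E: Option F wins 4–3.
Option F beats each rival — Option A (5–2), Option H (4–3), Option E (4–3) — so Option F is the Condorcet winner.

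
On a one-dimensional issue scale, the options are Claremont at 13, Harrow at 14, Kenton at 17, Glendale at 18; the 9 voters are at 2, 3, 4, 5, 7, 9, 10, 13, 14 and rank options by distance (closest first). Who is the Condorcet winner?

With single-peaked preferences on a line, the Condorcet winner is the candidate closest to the median voter.
The median voter (position 7) is closest to Claremont at 13.
Check: Claremont vs Glendale — voters closer to Claremont: 9 of 9.

Claremont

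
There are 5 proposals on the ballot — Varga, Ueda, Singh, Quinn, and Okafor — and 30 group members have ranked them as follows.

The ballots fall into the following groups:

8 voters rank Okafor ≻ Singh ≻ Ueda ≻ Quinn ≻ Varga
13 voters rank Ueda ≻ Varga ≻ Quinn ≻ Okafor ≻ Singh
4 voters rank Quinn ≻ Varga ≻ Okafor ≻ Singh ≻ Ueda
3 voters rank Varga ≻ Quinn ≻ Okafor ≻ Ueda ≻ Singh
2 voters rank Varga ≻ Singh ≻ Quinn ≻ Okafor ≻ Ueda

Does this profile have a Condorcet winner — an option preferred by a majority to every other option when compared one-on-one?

No

Head-to-head results (30 voters total):
Varga vs Ueda: Ueda wins 21–9.
Varga vs Singh: Varga wins 22–8.
Varga vs Quinn: Varga wins 18–12.
Varga vs Okafor: Varga wins 22–8.
Ueda vs Singh: Ueda wins 16–14.
Ueda vs Quinn: Ueda wins 21–9.
Ueda vs Okafor: Okafor wins 17–13.
Singh vs Quinn: Quinn wins 20–10.
Singh vs Okafor: Okafor wins 28–2.
Quinn vs Okafor: Quinn wins 22–8.
No candidate beats all others: Varga beats Okafor beats Ueda beats Varga, a majority cycle.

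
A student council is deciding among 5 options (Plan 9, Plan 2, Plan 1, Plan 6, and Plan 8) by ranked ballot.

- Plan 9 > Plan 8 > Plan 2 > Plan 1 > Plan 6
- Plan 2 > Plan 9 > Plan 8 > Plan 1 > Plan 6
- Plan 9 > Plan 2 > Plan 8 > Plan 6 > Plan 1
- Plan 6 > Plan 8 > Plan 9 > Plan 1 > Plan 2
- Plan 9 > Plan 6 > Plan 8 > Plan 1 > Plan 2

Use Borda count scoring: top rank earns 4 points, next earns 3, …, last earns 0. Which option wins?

Plan 9

Borda scores:
  Plan 9: 4 + 3 + 4 + 2 + 4 = 17
  Plan 2: 2 + 4 + 3 + 0 + 0 = 9
  Plan 1: 1 + 1 + 0 + 1 + 1 = 4
  Plan 6: 0 + 0 + 1 + 4 + 3 = 8
  Plan 8: 3 + 2 + 2 + 3 + 2 = 12
Plan 9 has the highest total.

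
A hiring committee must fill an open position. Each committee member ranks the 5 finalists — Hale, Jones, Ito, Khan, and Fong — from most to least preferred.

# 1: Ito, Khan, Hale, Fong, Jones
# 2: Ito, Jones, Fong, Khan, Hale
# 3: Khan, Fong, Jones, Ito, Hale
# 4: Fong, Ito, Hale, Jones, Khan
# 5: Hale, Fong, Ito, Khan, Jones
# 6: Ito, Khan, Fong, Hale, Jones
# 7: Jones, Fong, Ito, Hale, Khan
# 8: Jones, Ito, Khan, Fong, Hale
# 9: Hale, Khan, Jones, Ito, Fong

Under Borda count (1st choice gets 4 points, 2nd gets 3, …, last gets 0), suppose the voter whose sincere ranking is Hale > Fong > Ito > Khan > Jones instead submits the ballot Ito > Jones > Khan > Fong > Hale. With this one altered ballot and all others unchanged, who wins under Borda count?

Borda totals with the altered ballot: Hale 10, Jones 19, Ito 26, Khan 18, Fong 17.
The winner is unchanged: still Ito.

Ito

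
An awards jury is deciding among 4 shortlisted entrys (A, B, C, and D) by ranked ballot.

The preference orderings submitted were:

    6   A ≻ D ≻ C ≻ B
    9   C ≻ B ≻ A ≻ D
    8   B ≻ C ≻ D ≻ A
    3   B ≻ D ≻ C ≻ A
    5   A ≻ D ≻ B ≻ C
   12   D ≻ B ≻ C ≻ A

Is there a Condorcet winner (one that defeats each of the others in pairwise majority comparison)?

Head-to-head results (43 voters total):
A vs B: B wins 32–11.
A vs C: C wins 32–11.
A vs D: D wins 23–20.
B vs C: B wins 28–15.
B vs D: D wins 23–20.
C vs D: D wins 26–17.
D beats each rival — A (23–20), B (23–20), C (26–17) — so D is the Condorcet winner.

Yes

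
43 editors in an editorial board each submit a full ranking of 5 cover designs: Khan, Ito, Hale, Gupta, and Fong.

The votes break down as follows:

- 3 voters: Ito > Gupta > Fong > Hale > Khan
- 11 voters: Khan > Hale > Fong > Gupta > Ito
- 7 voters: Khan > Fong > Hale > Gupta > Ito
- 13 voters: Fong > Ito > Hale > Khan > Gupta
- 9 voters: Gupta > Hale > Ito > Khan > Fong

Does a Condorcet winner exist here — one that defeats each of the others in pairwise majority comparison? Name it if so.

Head-to-head results (43 voters total):
Khan vs Ito: Ito wins 25–18.
Khan vs Hale: Hale wins 25–18.
Khan vs Gupta: Khan wins 31–12.
Khan vs Fong: Khan wins 27–16.
Ito vs Hale: Hale wins 27–16.
Ito vs Gupta: Gupta wins 27–16.
Ito vs Fong: Fong wins 31–12.
Hale vs Gupta: Hale wins 31–12.
Hale vs Fong: Fong wins 23–20.
Gupta vs Fong: Fong wins 31–12.
No candidate beats all others: Khan beats Gupta beats Ito beats Khan, a majority cycle.

None — there is no Condorcet winner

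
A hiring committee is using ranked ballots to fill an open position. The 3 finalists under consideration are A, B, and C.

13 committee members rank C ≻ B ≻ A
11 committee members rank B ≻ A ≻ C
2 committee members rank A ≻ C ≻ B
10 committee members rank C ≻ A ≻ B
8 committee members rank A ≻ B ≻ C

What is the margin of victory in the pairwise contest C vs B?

6

Ballots ranking C above B: 13+2+10 = 25.
Ballots ranking B above C: 11+8 = 19.
C wins 25–19, a margin of 6.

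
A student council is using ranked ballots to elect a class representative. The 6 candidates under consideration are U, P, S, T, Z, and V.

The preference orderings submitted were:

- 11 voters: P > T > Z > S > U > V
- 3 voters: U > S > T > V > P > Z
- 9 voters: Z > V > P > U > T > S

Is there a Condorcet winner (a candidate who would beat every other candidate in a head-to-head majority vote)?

Head-to-head results (23 voters total):
U vs P: P wins 20–3.
U vs S: U wins 12–11.
U vs T: U wins 12–11.
U vs Z: Z wins 20–3.
U vs V: U wins 14–9.
P vs S: P wins 20–3.
P vs T: P wins 20–3.
P vs Z: P wins 14–9.
P vs V: V wins 12–11.
S vs T: T wins 20–3.
S vs Z: Z wins 20–3.
S vs V: S wins 14–9.
T vs Z: T wins 14–9.
T vs V: T wins 14–9.
Z vs V: Z wins 20–3.
No candidate beats all others: U beats V beats P beats U, a majority cycle.

No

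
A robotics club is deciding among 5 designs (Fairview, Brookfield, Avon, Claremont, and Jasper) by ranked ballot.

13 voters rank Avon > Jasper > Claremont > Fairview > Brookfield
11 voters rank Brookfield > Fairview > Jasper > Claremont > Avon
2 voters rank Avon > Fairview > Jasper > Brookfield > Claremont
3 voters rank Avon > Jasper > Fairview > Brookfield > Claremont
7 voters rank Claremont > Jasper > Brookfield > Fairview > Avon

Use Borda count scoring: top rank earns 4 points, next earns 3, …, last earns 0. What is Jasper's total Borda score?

95

Borda scores:
  Fairview: 13·1 + 11·3 + 2·3 + 3·2 + 7·1 = 65
  Brookfield: 13·0 + 11·4 + 2·1 + 3·1 + 7·2 = 63
  Avon: 13·4 + 11·0 + 2·4 + 3·4 + 7·0 = 72
  Claremont: 13·2 + 11·1 + 2·0 + 3·0 + 7·4 = 65
  Jasper: 13·3 + 11·2 + 2·2 + 3·3 + 7·3 = 95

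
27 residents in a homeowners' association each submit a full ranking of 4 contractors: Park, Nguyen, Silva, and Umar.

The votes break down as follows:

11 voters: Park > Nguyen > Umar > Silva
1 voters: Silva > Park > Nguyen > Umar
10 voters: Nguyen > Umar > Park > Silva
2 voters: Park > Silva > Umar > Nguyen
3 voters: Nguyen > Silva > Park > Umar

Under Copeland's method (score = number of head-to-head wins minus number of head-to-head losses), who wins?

Park

Pairwise results:
  Park vs Nguyen: Park wins 14–13.
  Park vs Silva: Park wins 23–4.
  Park vs Umar: Park wins 17–10.
  Nguyen vs Silva: Nguyen wins 24–3.
  Nguyen vs Umar: Nguyen wins 25–2.
  Silva vs Umar: Umar wins 21–6.
Copeland scores (wins − losses):
  Park: 3 − 0 = 3
  Nguyen: 2 − 1 = 1
  Silva: 0 − 3 = -3
  Umar: 1 − 2 = -1
Park has the best Copeland score.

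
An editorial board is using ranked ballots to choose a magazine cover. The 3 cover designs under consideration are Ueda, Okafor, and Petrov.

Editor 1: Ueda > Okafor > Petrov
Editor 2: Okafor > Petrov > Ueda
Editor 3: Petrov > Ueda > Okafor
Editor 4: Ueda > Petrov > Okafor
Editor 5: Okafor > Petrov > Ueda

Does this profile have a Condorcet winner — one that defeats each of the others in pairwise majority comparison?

No

Head-to-head results (5 voters total):
Ueda vs Okafor: Ueda wins 3–2.
Ueda vs Petrov: Petrov wins 3–2.
Okafor vs Petrov: Okafor wins 3–2.
No candidate beats all others: Ueda beats Okafor beats Petrov beats Ueda, a majority cycle.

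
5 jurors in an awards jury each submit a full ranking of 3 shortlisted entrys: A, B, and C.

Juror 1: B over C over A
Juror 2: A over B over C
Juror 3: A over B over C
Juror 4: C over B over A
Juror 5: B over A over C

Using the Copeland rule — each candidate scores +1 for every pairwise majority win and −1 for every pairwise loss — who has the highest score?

B

Pairwise results:
  A vs B: B wins 3–2.
  A vs C: A wins 3–2.
  B vs C: B wins 4–1.
Copeland scores (wins − losses):
  A: 1 − 1 = 0
  B: 2 − 0 = 2
  C: 0 − 2 = -2
B has the best Copeland score.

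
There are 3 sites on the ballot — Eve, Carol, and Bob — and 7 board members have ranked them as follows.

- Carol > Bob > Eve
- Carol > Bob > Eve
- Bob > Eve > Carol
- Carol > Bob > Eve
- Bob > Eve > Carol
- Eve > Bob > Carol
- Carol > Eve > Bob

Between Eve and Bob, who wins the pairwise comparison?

Ballots ranking Eve above Bob: 2.
Ballots ranking Bob above Eve: 5.
Bob wins the head-to-head, 5–2.

Bob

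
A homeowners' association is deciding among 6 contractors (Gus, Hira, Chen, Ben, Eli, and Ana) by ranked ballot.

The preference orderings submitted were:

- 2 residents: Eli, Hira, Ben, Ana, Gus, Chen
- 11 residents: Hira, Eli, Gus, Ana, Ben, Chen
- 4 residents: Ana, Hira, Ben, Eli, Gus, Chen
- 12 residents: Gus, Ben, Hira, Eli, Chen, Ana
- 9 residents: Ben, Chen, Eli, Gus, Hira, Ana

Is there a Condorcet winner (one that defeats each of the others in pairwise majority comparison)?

Head-to-head results (38 voters total):
Gus vs Hira: Gus wins 21–17.
Gus vs Chen: Gus wins 29–9.
Gus vs Ben: Gus wins 23–15.
Gus vs Eli: Eli wins 26–12.
Gus vs Ana: Gus wins 32–6.
Hira vs Chen: Hira wins 29–9.
Hira vs Ben: Ben wins 21–17.
Hira vs Eli: Hira wins 27–11.
Hira vs Ana: Hira wins 34–4.
Chen vs Ben: Ben wins 38–0.
Chen vs Eli: Eli wins 29–9.
Chen vs Ana: Chen wins 21–17.
Ben vs Eli: Ben wins 25–13.
Ben vs Ana: Ben wins 23–15.
Eli vs Ana: Eli wins 34–4.
No candidate beats all others: Gus beats Hira beats Eli beats Gus, a majority cycle.

No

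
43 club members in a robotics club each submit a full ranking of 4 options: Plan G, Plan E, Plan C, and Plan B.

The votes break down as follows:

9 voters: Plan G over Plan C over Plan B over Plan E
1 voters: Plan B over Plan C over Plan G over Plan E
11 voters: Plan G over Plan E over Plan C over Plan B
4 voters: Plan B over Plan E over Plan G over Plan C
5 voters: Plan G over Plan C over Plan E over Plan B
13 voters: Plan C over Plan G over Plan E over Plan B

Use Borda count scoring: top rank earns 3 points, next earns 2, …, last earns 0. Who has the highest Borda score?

Borda scores:
  Plan G: 9·3 + 1 + 11·3 + 4·1 + 5·3 + 13·2 = 106
  Plan E: 9·0 + 0 + 11·2 + 4·2 + 5·1 + 13·1 = 48
  Plan C: 9·2 + 2 + 11·1 + 4·0 + 5·2 + 13·3 = 80
  Plan B: 9·1 + 3 + 11·0 + 4·3 + 5·0 + 13·0 = 24
Plan G has the highest total.

Plan G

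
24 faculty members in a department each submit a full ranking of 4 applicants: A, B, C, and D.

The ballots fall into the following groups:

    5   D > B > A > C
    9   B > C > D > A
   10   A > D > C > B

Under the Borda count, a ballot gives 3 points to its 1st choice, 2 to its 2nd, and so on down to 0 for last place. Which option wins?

D

Borda scores:
  A: 5·1 + 9·0 + 10·3 = 35
  B: 5·2 + 9·3 + 10·0 = 37
  C: 5·0 + 9·2 + 10·1 = 28
  D: 5·3 + 9·1 + 10·2 = 44
D has the highest total.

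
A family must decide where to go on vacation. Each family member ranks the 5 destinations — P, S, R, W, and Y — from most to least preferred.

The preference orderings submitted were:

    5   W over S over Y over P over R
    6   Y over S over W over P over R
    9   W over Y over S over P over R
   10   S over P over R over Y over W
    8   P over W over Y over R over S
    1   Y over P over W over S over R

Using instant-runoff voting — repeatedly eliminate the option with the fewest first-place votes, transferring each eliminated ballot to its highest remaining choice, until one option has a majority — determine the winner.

Round 1: W 14, S 10, P 8, Y 7, R 0. R has the fewest and is eliminated.
Round 2: W 14, S 10, P 8, Y 7. Y has the fewest and is eliminated.
Round 3: S 16, W 14, P 9. P has the fewest and is eliminated.
Round 4: W 23, S 16. W has a majority.

W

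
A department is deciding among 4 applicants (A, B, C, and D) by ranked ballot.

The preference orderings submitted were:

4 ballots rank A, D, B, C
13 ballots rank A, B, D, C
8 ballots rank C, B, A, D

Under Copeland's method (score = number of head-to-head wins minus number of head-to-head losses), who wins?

A

Pairwise results:
  A vs B: A wins 17–8.
  A vs C: A wins 17–8.
  A vs D: A wins 25–0.
  B vs C: B wins 17–8.
  B vs D: B wins 21–4.
  C vs D: D wins 17–8.
Copeland scores (wins − losses):
  A: 3 − 0 = 3
  B: 2 − 1 = 1
  C: 0 − 3 = -3
  D: 1 − 2 = -1
A has the best Copeland score.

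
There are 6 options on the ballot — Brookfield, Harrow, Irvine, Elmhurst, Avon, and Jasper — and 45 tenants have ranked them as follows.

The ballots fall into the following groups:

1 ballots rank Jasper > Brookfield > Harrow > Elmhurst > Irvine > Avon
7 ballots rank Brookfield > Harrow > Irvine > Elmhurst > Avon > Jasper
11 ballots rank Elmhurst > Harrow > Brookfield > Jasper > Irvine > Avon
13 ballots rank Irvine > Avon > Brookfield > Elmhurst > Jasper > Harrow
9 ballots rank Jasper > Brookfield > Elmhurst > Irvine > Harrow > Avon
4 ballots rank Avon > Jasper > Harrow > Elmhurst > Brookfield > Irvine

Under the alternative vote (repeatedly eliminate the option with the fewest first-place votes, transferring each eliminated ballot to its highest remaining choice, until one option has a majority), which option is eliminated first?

Round 1: Irvine 13, Elmhurst 11, Jasper 10, Brookfield 7, Avon 4, Harrow 0. Harrow has the fewest and is eliminated.
Round 2: Irvine 13, Elmhurst 11, Jasper 10, Brookfield 7, Avon 4. Avon has the fewest and is eliminated.
Round 3: Jasper 14, Irvine 13, Elmhurst 11, Brookfield 7. Brookfield has the fewest and is eliminated.
Round 4: Irvine 20, Jasper 14, Elmhurst 11. Elmhurst has the fewest and is eliminated.
Round 5: Jasper 25, Irvine 20. Jasper has a majority.

Harrow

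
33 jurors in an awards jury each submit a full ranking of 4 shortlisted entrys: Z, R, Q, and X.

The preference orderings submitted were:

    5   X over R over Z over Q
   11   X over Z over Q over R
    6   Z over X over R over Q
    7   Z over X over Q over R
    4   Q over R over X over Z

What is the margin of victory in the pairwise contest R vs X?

25

Ballots ranking R above X: 4.
Ballots ranking X above R: 5+11+6+7 = 29.
X wins 29–4, a margin of 25.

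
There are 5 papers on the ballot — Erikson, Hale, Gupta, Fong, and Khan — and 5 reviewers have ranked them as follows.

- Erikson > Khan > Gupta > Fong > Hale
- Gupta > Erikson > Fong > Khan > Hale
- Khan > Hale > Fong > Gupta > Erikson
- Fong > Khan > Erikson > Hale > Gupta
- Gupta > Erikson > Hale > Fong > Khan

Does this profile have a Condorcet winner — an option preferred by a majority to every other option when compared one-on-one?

Head-to-head results (5 voters total):
Erikson vs Hale: Erikson wins 4–1.
Erikson vs Gupta: Gupta wins 3–2.
Erikson vs Fong: Erikson wins 3–2.
Erikson vs Khan: Erikson wins 3–2.
Hale vs Gupta: Gupta wins 3–2.
Hale vs Fong: Fong wins 3–2.
Hale vs Khan: Khan wins 4–1.
Gupta vs Fong: Gupta wins 3–2.
Gupta vs Khan: Khan wins 3–2.
Fong vs Khan: Fong wins 3–2.
No candidate beats all others: Erikson beats Khan beats Gupta beats Erikson, a majority cycle.

No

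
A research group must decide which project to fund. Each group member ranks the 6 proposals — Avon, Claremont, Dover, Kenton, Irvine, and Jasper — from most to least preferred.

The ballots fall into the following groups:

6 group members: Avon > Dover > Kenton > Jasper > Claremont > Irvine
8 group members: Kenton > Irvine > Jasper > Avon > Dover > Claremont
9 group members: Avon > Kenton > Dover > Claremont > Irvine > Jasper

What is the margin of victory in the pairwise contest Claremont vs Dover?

Ballots ranking Claremont above Dover: 0.
Ballots ranking Dover above Claremont: 6+8+9 = 23.
Dover wins 23–0, a margin of 23.

23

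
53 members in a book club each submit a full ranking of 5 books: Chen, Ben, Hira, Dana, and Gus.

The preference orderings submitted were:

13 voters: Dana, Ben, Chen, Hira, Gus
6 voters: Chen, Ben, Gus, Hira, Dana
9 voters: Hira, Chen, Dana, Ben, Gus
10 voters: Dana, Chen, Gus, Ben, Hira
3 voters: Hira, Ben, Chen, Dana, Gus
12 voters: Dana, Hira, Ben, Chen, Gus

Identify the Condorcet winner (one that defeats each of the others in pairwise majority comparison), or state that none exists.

Head-to-head results (53 voters total):
Chen vs Ben: Ben wins 28–25.
Chen vs Hira: Chen wins 29–24.
Chen vs Dana: Dana wins 35–18.
Chen vs Gus: Chen wins 53–0.
Ben vs Hira: Ben wins 29–24.
Ben vs Dana: Dana wins 44–9.
Ben vs Gus: Ben wins 43–10.
Hira vs Dana: Dana wins 35–18.
Hira vs Gus: Hira wins 37–16.
Dana vs Gus: Dana wins 47–6.
Dana beats each rival — Chen (35–18), Ben (44–9), Hira (35–18), Gus (47–6) — so Dana is the Condorcet winner.

Dana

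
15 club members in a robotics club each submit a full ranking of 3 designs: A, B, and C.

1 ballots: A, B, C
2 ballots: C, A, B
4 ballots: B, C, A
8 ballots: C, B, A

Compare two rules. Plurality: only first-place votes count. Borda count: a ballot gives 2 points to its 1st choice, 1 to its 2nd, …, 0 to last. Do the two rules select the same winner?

Plurality first-place counts: A 1, B 4, C 10 → C.
Borda totals: A 4, B 17, C 24 → C.
The two rules agree on C.

Yes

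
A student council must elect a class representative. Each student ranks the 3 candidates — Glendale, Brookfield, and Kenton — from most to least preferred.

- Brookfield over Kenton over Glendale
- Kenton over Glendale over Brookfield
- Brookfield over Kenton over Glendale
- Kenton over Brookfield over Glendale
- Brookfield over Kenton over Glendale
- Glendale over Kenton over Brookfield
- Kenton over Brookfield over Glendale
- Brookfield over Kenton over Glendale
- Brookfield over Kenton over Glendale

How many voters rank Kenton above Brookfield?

Ballots ranking Kenton above Brookfield: 4.
Ballots ranking Brookfield above Kenton: 5.
So 4 of 9 voters prefer Kenton to Brookfield.

4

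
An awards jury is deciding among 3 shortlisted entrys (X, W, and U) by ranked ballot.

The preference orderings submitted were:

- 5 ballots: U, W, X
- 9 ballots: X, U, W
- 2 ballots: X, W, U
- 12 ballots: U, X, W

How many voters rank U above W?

26

Ballots ranking U above W: 5+9+12 = 26.
Ballots ranking W above U: 2.
So 26 of 28 voters prefer U to W.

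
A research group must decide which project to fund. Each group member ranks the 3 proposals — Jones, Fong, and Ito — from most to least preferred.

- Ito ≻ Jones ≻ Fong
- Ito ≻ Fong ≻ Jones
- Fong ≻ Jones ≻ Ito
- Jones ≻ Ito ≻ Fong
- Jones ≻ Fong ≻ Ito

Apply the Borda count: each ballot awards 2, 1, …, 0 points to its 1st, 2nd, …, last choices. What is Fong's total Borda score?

4

Borda scores:
  Jones: 1 + 0 + 1 + 2 + 2 = 6
  Fong: 0 + 1 + 2 + 0 + 1 = 4
  Ito: 2 + 2 + 0 + 1 + 0 = 5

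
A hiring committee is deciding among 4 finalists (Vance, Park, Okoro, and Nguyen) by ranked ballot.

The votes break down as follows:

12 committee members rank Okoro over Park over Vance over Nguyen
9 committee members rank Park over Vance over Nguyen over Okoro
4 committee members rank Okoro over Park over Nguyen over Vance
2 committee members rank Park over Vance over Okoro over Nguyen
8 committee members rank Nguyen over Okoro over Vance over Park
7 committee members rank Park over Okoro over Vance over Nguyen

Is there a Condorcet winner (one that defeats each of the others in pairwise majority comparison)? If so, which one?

Okoro

Head-to-head results (42 voters total):
Vance vs Park: Park wins 34–8.
Vance vs Okoro: Okoro wins 31–11.
Vance vs Nguyen: Vance wins 30–12.
Park vs Okoro: Okoro wins 24–18.
Park vs Nguyen: Park wins 34–8.
Okoro vs Nguyen: Okoro wins 25–17.
Okoro beats each rival — Vance (31–11), Park (24–18), Nguyen (25–17) — so Okoro is the Condorcet winner.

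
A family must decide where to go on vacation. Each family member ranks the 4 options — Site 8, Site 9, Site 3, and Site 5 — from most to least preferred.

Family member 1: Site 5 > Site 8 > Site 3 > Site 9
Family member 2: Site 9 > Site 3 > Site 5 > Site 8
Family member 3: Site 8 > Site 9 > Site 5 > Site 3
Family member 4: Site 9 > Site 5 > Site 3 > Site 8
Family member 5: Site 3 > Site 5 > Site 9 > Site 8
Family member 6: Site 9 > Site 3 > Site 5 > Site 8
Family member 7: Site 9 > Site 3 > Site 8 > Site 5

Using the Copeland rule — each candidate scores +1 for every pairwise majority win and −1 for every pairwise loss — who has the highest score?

Site 9

Pairwise results:
  Site 8 vs Site 9: Site 9 wins 5–2.
  Site 8 vs Site 3: Site 3 wins 5–2.
  Site 8 vs Site 5: Site 5 wins 5–2.
  Site 9 vs Site 3: Site 9 wins 5–2.
  Site 9 vs Site 5: Site 9 wins 5–2.
  Site 3 vs Site 5: Site 3 wins 4–3.
Copeland scores (wins − losses):
  Site 8: 0 − 3 = -3
  Site 9: 3 − 0 = 3
  Site 3: 2 − 1 = 1
  Site 5: 1 − 2 = -1
Site 9 has the best Copeland score.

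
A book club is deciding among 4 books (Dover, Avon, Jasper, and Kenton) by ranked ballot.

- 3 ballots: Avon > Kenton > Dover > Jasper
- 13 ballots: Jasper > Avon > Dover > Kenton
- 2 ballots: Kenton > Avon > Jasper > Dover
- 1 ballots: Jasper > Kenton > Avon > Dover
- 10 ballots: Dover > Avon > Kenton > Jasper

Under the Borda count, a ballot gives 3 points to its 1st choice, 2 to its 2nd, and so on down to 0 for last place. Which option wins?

Avon

Borda scores:
  Dover: 3·1 + 13·1 + 2·0 + 0 + 10·3 = 46
  Avon: 3·3 + 13·2 + 2·2 + 1 + 10·2 = 60
  Jasper: 3·0 + 13·3 + 2·1 + 3 + 10·0 = 44
  Kenton: 3·2 + 13·0 + 2·3 + 2 + 10·1 = 24
Avon has the highest total.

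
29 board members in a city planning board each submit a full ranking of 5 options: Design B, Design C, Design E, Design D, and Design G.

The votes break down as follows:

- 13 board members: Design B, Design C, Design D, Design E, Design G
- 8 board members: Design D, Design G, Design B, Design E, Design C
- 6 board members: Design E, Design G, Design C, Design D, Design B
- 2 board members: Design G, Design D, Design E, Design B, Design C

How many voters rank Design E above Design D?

6

Ballots ranking Design E above Design D: 6.
Ballots ranking Design D above Design E: 13+8+2 = 23.
So 6 of 29 voters prefer Design E to Design D.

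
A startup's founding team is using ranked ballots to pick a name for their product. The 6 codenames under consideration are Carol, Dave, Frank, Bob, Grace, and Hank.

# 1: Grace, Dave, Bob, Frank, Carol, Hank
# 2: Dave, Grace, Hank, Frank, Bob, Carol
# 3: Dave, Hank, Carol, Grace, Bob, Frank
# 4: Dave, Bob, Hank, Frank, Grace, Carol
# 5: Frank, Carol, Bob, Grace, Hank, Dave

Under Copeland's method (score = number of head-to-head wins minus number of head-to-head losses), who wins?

Dave

Pairwise results:
  Carol vs Dave: Dave wins 4–1.
  Carol vs Frank: Frank wins 4–1.
  Carol vs Bob: Bob wins 3–2.
  Carol vs Grace: Grace wins 3–2.
  Carol vs Hank: Hank wins 3–2.
  Dave vs Frank: Dave wins 4–1.
  Dave vs Bob: Dave wins 4–1.
  Dave vs Grace: Dave wins 3–2.
  Dave vs Hank: Dave wins 4–1.
  Frank vs Bob: Bob wins 3–2.
  Frank vs Grace: Grace wins 3–2.
  Frank vs Hank: Hank wins 3–2.
  Bob vs Grace: Grace wins 3–2.
  Bob vs Hank: Bob wins 3–2.
  Grace vs Hank: Grace wins 3–2.
Copeland scores (wins − losses):
  Carol: 0 − 5 = -5
  Dave: 5 − 0 = 5
  Frank: 1 − 4 = -3
  Bob: 3 − 2 = 1
  Grace: 4 − 1 = 3
  Hank: 2 − 3 = -1
Dave has the best Copeland score.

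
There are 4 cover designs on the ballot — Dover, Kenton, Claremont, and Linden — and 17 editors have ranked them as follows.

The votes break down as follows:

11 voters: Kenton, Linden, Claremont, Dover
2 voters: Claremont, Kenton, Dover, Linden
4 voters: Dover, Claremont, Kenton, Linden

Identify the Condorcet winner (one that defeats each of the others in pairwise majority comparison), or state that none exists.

Kenton

Head-to-head results (17 voters total):
Dover vs Kenton: Kenton wins 13–4.
Dover vs Claremont: Claremont wins 13–4.
Dover vs Linden: Linden wins 11–6.
Kenton vs Claremont: Kenton wins 11–6.
Kenton vs Linden: Kenton wins 17–0.
Claremont vs Linden: Linden wins 11–6.
Kenton beats each rival — Dover (13–4), Claremont (11–6), Linden (17–0) — so Kenton is the Condorcet winner.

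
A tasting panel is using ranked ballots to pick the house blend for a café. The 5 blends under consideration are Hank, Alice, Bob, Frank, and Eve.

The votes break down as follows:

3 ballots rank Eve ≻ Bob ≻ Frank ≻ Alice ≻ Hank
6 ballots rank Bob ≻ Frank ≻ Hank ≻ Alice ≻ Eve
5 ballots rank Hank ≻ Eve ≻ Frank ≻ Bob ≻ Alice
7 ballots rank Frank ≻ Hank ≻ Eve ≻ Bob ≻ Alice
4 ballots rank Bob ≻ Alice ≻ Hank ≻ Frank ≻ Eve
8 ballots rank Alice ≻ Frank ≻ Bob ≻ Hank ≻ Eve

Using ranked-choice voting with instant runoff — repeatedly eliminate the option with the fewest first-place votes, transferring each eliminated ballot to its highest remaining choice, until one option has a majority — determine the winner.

Frank

Round 1: Bob 10, Alice 8, Frank 7, Hank 5, Eve 3. Eve has the fewest and is eliminated.
Round 2: Bob 13, Alice 8, Frank 7, Hank 5. Hank has the fewest and is eliminated.
Round 3: Bob 13, Frank 12, Alice 8. Alice has the fewest and is eliminated.
Round 4: Frank 20, Bob 13. Frank has a majority.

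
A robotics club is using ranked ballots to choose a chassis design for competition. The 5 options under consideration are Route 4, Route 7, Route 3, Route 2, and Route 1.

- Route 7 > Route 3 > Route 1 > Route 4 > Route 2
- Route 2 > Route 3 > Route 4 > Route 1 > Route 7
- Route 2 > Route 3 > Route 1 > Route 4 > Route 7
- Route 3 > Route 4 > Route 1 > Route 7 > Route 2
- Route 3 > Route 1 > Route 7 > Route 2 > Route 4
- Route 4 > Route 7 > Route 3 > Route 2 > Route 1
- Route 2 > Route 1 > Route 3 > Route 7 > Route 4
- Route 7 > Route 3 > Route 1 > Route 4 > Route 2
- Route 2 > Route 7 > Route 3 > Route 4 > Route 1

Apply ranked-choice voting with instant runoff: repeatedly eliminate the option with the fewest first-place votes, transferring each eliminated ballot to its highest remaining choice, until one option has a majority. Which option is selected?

Route 7

Round 1: Route 2 4, Route 7 2, Route 3 2, Route 4 1, Route 1 0. Route 1 has the fewest and is eliminated.
Round 2: Route 2 4, Route 7 2, Route 3 2, Route 4 1. Route 4 has the fewest and is eliminated.
Round 3: Route 2 4, Route 7 3, Route 3 2. Route 3 has the fewest and is eliminated.
Round 4: Route 7 5, Route 2 4. Route 7 has a majority.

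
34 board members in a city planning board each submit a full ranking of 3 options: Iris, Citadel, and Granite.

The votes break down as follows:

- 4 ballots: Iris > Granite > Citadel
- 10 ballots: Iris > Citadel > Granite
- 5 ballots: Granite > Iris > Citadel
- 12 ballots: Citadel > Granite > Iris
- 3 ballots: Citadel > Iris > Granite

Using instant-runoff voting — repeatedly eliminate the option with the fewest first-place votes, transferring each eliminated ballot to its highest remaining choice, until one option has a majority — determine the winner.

Iris

Round 1: Citadel 15, Iris 14, Granite 5. Granite has the fewest and is eliminated.
Round 2: Iris 19, Citadel 15. Iris has a majority.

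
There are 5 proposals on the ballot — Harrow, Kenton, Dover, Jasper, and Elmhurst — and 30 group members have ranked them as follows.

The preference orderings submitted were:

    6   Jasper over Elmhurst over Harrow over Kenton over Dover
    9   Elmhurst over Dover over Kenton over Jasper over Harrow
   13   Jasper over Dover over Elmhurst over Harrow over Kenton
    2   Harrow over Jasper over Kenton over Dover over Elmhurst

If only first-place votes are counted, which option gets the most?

Jasper

First-place vote totals:
  Harrow: 2
  Kenton: 0
  Dover: 0
  Jasper: 19
  Elmhurst: 9
Jasper has the most first-place votes.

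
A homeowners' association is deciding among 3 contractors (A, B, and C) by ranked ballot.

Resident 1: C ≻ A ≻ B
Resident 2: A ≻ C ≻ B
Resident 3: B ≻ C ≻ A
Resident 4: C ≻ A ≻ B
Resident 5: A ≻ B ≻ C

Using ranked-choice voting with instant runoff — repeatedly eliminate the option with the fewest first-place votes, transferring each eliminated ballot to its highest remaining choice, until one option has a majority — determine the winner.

Round 1: A 2, C 2, B 1. B has the fewest and is eliminated.
Round 2: C 3, A 2. C has a majority.

C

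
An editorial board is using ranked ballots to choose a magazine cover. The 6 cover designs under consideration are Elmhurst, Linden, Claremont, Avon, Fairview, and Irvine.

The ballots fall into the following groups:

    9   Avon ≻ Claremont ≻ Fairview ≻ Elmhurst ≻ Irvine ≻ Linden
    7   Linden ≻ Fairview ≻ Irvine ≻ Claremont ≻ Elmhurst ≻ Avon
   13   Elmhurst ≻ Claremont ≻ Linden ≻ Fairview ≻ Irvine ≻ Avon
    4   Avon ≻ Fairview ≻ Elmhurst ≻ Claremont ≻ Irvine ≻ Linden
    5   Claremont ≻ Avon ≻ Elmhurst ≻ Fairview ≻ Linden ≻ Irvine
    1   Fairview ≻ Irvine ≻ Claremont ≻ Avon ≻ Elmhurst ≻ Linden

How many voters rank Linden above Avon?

20

Ballots ranking Linden above Avon: 7+13 = 20.
Ballots ranking Avon above Linden: 9+4+5+1 = 19.
So 20 of 39 voters prefer Linden to Avon.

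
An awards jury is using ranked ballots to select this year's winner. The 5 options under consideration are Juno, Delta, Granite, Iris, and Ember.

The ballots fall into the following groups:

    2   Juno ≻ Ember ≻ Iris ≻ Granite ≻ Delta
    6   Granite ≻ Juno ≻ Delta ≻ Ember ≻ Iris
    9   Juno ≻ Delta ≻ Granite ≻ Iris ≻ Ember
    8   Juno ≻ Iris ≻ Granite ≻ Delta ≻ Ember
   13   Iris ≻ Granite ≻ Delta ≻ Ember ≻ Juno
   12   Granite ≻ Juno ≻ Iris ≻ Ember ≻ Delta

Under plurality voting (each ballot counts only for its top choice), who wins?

First-place vote totals:
  Juno: 19
  Delta: 0
  Granite: 18
  Iris: 13
  Ember: 0
Juno has the most first-place votes.

Juno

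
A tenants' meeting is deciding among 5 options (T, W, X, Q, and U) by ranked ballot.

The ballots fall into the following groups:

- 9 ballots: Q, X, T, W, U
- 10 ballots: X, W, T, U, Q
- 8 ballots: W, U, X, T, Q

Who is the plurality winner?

First-place vote totals:
  T: 0
  W: 8
  X: 10
  Q: 9
  U: 0
X has the most first-place votes.

X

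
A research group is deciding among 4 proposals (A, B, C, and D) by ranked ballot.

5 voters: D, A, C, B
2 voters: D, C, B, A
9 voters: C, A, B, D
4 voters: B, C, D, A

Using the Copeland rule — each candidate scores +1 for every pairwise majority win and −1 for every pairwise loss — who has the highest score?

Pairwise results:
  A vs B: A wins 14–6.
  A vs C: C wins 15–5.
  A vs D: D wins 11–9.
  B vs C: C wins 16–4.
  B vs D: B wins 13–7.
  C vs D: C wins 13–7.
Copeland scores (wins − losses):
  A: 1 − 2 = -1
  B: 1 − 2 = -1
  C: 3 − 0 = 3
  D: 1 − 2 = -1
C has the best Copeland score.

C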